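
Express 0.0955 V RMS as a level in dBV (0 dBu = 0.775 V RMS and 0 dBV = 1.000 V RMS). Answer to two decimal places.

dBV = 20·log₁₀(V / 1.000 V).
20·log₁₀(0.0955/1.000) = -20.40 dBV.

-20.40 dBV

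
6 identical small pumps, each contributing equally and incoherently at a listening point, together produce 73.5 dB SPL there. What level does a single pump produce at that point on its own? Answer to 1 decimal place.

6 equal incoherent sources add 10·log₁₀(6) = 7.78 dB over one source.
L_one = 73.5 − 7.78 = 65.7 dB SPL.

65.7 dB SPL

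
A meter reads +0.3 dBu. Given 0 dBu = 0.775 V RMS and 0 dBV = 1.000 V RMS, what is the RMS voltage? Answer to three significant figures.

0.802 V

V = 0.775 V × 10^(+0.3/20).
= 0.775 × 1.035 = 0.802 V.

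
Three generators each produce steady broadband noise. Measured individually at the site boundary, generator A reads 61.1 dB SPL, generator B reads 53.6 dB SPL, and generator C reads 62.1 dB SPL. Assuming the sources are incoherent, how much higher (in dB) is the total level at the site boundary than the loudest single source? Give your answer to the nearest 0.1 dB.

2.9 dB

Incoherent sources sum as intensities:
L_total = 10·log₁₀(10^(61.1/10) + 10^(53.6/10) + 10^(62.1/10)) = 64.97 dB SPL.
Excess over the loudest (62.1 dB): 64.97 − 62.1 = 2.9 dB.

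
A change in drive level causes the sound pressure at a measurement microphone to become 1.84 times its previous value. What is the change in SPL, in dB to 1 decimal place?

5.3 dB

SPL change from a pressure ratio uses the 20·log₁₀ form:
20·log₁₀(1.84) = 5.3 dB.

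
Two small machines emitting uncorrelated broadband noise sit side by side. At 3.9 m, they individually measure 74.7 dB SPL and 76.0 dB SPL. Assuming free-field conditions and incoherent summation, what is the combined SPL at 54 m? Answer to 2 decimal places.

Combined at 3.9 m: 10·log₁₀(10^(74.7/10)+10^(76.0/10)) = 78.409 dB SPL.
Then apply −20·log₁₀(54/3.9) = -22.827 dB → 55.58 dB SPL.

55.58 dB SPL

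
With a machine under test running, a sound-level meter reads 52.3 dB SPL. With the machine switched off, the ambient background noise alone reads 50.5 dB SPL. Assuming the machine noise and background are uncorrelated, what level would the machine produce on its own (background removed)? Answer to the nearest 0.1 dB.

Subtract intensities: L_src = 10·log₁₀(10^(L_total/10) − 10^(L_bg/10)).
L_src = 10·log₁₀(10^(52.3/10) − 10^(50.5/10)) = 10·log₁₀(57620) = 47.6 dB SPL.

47.6 dB SPL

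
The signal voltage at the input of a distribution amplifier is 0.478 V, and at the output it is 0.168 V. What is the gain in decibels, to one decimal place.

-9.1 dB

For a voltage ratio, dB = 20·log₁₀(V₂/V₁).
20·log₁₀(0.168/0.478) = 20·log₁₀(0.3515) = -9.1 dB.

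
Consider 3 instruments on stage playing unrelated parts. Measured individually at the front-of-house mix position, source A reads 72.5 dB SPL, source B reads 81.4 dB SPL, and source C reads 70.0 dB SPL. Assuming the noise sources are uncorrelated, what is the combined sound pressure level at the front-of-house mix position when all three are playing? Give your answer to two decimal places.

Incoherent sources sum as intensities:
L_total = 10·log₁₀(10^(72.5/10) + 10^(81.4/10) + 10^(70.0/10)) = 10·log₁₀(165800000) = 82.20 dB SPL.

82.20 dB SPL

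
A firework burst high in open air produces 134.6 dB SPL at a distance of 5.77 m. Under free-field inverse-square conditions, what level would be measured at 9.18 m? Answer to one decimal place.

130.6 dB SPL

Inverse-square spreading gives ΔL = −20·log₁₀(d₂/d₁).
ΔL = −20·log₁₀(9.18/5.77) = -4.03 dB, so L₂ = 134.6 + (-4.03) = 130.6 dB SPL.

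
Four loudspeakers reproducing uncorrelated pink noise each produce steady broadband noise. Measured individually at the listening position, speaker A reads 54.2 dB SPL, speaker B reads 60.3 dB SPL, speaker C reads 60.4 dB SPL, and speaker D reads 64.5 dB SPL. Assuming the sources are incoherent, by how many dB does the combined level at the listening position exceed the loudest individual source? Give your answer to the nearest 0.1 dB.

2.7 dB

Add the sources as powers (linear), then convert back to dB:
L_total = 10·log₁₀(10^(54.2/10) + 10^(60.3/10) + 10^(60.4/10) + 10^(64.5/10)) = 67.20 dB SPL.
Excess over the loudest (64.5 dB): 67.20 − 64.5 = 2.7 dB.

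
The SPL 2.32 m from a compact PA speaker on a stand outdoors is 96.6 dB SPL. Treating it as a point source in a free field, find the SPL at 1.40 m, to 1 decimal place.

101.0 dB SPL

Inverse-square spreading gives ΔL = −20·log₁₀(d₂/d₁).
ΔL = −20·log₁₀(1.40/2.32) = 4.39 dB, so L₂ = 96.6 + (4.39) = 101.0 dB SPL.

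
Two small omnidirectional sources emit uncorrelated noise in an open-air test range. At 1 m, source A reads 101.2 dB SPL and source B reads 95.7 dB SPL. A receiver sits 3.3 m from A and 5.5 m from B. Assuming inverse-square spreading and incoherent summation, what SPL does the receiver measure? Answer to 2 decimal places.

91.25 dB SPL

At the listener: L_A = 101.2 − 20·log₁₀(3.3) = 90.830 dB; L_B = 95.7 − 20·log₁₀(5.5) = 80.893 dB.
Combined: 10·log₁₀(10^(90.830/10)+10^(80.893/10)) = 91.25 dB SPL.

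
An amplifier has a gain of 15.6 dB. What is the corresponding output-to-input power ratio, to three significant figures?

36.3

Power ratio = 10^(dB/10).
10^(15.6/10) = 10^(1.560) = 36.3.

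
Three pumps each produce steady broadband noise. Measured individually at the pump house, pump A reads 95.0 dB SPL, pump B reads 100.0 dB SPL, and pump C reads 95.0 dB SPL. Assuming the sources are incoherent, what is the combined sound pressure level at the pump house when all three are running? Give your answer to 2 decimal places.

102.13 dB SPL

Incoherent sources sum as intensities:
L_total = 10·log₁₀(10^(95.0/10) + 10^(100.0/10) + 10^(95.0/10)) = 10·log₁₀(16325000000) = 102.13 dB SPL.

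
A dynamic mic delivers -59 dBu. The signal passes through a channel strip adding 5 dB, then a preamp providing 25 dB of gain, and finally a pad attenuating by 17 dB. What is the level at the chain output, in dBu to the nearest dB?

In dB, series stages simply add:
-59 + 5 + 25 − 17 = -46 dBu.

-46 dBu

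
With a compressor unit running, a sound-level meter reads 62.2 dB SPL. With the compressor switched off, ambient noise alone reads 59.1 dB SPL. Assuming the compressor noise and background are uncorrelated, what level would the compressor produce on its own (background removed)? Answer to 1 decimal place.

59.3 dB SPL

Subtract intensities: L_src = 10·log₁₀(10^(L_total/10) − 10^(L_bg/10)).
L_src = 10·log₁₀(10^(62.2/10) − 10^(59.1/10)) = 10·log₁₀(846800) = 59.3 dB SPL.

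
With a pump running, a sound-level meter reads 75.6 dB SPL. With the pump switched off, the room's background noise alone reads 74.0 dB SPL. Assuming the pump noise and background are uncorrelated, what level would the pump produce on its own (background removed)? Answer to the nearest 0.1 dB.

Subtract intensities: L_src = 10·log₁₀(10^(L_total/10) − 10^(L_bg/10)).
L_src = 10·log₁₀(10^(75.6/10) − 10^(74.0/10)) = 10·log₁₀(11190000) = 70.5 dB SPL.

70.5 dB SPL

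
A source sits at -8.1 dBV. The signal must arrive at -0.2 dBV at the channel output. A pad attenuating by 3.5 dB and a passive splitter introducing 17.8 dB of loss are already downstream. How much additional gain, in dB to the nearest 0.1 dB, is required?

The required make-up gain is the shortfall in the dB sum.
G = -0.2 − (-8.1) + 3.5 + 17.8 = 29.2 dB.

29.2 dB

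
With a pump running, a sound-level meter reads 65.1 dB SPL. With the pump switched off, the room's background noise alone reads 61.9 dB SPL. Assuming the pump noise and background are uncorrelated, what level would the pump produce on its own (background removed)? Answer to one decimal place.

Background correction is a power subtraction:
L_src = 10·log₁₀(10^(65.1/10) − 10^(61.9/10)) = 10·log₁₀(1687000) = 62.3 dB SPL.

62.3 dB SPL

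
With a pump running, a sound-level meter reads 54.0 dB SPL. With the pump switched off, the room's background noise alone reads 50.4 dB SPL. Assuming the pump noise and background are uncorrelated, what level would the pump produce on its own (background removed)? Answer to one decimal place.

Remove the background by subtracting linear intensities:
L_src = 10·log₁₀(10^(54.0/10) − 10^(50.4/10)) = 10·log₁₀(141500) = 51.5 dB SPL.

51.5 dB SPL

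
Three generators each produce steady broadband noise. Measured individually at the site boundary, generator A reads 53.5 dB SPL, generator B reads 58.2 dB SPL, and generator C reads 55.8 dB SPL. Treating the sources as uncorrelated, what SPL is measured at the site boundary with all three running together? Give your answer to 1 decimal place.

61.0 dB SPL

Incoherent sources sum as intensities:
L_total = 10·log₁₀(10^(53.5/10) + 10^(58.2/10) + 10^(55.8/10)) = 10·log₁₀(1265000) = 61.0 dB SPL.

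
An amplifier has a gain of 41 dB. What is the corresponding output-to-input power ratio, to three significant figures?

Power ratio = 10^(dB/10).
10^(41/10) = 10^(4.100) = 12600.

12600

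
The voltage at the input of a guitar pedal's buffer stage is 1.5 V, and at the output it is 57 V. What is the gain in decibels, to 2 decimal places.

Voltage ratio → dB uses the 20·log₁₀ form:
20·log₁₀(57/1.5) = 20·log₁₀(38.00) = 31.60 dB.

31.60 dB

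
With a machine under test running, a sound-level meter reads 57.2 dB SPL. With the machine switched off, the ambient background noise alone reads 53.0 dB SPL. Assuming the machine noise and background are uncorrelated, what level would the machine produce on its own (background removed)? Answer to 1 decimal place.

55.1 dB SPL

Subtract intensities: L_src = 10·log₁₀(10^(L_total/10) − 10^(L_bg/10)).
L_src = 10·log₁₀(10^(57.2/10) − 10^(53.0/10)) = 10·log₁₀(325300) = 55.1 dB SPL.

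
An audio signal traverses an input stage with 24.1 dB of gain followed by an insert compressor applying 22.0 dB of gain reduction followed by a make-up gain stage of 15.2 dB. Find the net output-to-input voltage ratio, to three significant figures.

Net gain = 24.1 + (−22.0) + 15.2 = 17.3 dB.
Voltage ratio = 10^(17.3/20) = 7.33.

7.33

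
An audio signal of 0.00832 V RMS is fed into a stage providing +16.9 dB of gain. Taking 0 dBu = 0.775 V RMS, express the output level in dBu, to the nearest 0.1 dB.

-22.5 dBu

Input level: 20·log₁₀(0.00832/0.775) = -39.38 dBu.
Output: -39.38 + 16.9 = -22.5 dBu.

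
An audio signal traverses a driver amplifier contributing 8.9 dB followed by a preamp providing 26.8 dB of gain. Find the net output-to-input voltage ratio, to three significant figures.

Net gain = 8.9 + 26.8 = 35.7 dB.
Voltage ratio = 10^(35.7/20) = 61.0.

61.0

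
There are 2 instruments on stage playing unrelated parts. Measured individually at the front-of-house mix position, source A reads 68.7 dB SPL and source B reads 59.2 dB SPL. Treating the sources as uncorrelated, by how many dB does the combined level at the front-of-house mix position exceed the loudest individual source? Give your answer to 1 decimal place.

Uncorrelated sources add in intensity (power), not in dB.
L_total = 10·log₁₀(10^(68.7/10) + 10^(59.2/10)) = 69.16 dB SPL.
Excess over the loudest (68.7 dB): 69.16 − 68.7 = 0.5 dB.

0.5 dB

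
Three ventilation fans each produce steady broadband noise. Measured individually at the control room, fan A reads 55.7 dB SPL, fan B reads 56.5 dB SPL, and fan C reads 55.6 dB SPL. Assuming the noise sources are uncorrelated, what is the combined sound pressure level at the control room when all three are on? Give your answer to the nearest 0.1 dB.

60.7 dB SPL

Uncorrelated sources add in intensity (power), not in dB.
L_total = 10·log₁₀(10^(55.7/10) + 10^(56.5/10) + 10^(55.6/10)) = 10·log₁₀(1181000) = 60.7 dB SPL.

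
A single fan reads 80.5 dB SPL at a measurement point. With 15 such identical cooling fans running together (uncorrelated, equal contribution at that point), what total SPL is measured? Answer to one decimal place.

15 equal incoherent sources raise the level by 10·log₁₀(15) = 11.76 dB.
L_total = 80.5 + 11.76 = 92.3 dB SPL.

92.3 dB SPL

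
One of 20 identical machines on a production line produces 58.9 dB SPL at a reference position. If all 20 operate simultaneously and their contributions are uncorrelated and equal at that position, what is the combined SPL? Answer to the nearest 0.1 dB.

20 equal incoherent sources raise the level by 10·log₁₀(20) = 13.01 dB.
L_total = 58.9 + 13.01 = 71.9 dB SPL.

71.9 dB SPL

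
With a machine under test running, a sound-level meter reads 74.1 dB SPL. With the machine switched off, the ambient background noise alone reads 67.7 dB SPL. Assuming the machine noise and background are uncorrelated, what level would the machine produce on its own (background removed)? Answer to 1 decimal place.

Subtract intensities: L_src = 10·log₁₀(10^(L_total/10) − 10^(L_bg/10)).
L_src = 10·log₁₀(10^(74.1/10) − 10^(67.7/10)) = 10·log₁₀(19820000) = 73.0 dB SPL.

73.0 dB SPL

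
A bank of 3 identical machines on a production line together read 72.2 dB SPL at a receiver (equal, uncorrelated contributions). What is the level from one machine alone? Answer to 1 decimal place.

3 equal incoherent sources add 10·log₁₀(3) = 4.77 dB over one source.
L_one = 72.2 − 4.77 = 67.4 dB SPL.

67.4 dB SPL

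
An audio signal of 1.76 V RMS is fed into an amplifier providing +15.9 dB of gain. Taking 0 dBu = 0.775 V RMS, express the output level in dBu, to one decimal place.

+23.0 dBu

Input level: 20·log₁₀(1.76/0.775) = 7.12 dBu.
Output: 7.12 + 15.9 = +23.0 dBu.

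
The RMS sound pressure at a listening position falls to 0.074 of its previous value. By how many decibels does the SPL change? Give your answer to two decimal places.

Sound pressure is an amplitude quantity: ΔL = 20·log₁₀(p₂/p₁).
20·log₁₀(0.074) = -22.62 dB.

-22.62 dB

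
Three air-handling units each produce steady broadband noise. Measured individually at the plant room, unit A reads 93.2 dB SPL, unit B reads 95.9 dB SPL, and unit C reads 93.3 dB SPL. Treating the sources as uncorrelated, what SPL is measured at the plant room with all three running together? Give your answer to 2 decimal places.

99.09 dB SPL

Add the sources as powers (linear), then convert back to dB:
L_total = 10·log₁₀(10^(93.2/10) + 10^(95.9/10) + 10^(93.3/10)) = 10·log₁₀(8118000000) = 99.09 dB SPL.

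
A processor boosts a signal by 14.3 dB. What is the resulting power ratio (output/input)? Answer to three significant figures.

26.9

Power ratio = 10^(dB/10).
10^(14.3/10) = 10^(1.430) = 26.9.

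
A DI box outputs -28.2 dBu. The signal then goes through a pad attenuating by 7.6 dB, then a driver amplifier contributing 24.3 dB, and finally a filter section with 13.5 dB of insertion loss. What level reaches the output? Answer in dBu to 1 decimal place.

-25.0 dBu

Cascaded gains and losses add directly in dB.
-28.2 − 7.6 + 24.3 − 13.5 = -25.0 dBu.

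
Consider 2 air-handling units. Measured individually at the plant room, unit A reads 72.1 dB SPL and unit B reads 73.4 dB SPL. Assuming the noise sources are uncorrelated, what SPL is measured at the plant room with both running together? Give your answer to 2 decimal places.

Add the sources as powers (linear), then convert back to dB:
L_total = 10·log₁₀(10^(72.1/10) + 10^(73.4/10)) = 10·log₁₀(38100000) = 75.81 dB SPL.

75.81 dB SPL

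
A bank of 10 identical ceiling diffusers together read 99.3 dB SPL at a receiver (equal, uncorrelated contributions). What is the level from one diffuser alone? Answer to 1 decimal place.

10 equal incoherent sources add 10·log₁₀(10) = 10.00 dB over one source.
L_one = 99.3 − 10.00 = 89.3 dB SPL.

89.3 dB SPL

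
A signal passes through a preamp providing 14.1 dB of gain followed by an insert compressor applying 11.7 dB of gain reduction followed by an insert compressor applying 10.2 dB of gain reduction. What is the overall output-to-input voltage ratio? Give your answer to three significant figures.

Net gain = 14.1 + (−11.7) + (−10.2) = -7.8 dB.
Voltage ratio = 10^(-7.8/20) = 0.407.

0.407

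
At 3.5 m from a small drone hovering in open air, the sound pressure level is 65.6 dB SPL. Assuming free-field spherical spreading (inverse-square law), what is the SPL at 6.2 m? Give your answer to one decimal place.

For a point source in a free field, ΔL = −20·log₁₀(d₂/d₁).
ΔL = −20·log₁₀(6.2/3.5) = -4.97 dB, so L₂ = 65.6 + (-4.97) = 60.6 dB SPL.

60.6 dB SPL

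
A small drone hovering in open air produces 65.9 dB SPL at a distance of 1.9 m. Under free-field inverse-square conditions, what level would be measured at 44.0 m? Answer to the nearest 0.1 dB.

Inverse-square spreading gives ΔL = −20·log₁₀(d₂/d₁).
ΔL = −20·log₁₀(44.0/1.9) = -27.29 dB, so L₂ = 65.9 + (-27.29) = 38.6 dB SPL.

38.6 dB SPL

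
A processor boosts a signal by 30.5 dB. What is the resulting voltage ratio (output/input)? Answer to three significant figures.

33.5

Voltage ratio = 10^(dB/20).
10^(30.5/20) = 10^(1.525) = 33.5.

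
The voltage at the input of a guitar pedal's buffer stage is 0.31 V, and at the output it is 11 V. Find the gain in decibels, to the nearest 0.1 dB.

31.0 dB

For a voltage ratio, dB = 20·log₁₀(V₂/V₁).
20·log₁₀(11/0.31) = 20·log₁₀(35.48) = 31.0 dB.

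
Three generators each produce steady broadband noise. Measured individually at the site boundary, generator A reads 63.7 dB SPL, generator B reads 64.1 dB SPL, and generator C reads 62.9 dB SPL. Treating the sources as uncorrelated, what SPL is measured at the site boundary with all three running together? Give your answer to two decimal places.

68.37 dB SPL

Uncorrelated sources add in intensity (power), not in dB.
L_total = 10·log₁₀(10^(63.7/10) + 10^(64.1/10) + 10^(62.9/10)) = 10·log₁₀(6864000) = 68.37 dB SPL.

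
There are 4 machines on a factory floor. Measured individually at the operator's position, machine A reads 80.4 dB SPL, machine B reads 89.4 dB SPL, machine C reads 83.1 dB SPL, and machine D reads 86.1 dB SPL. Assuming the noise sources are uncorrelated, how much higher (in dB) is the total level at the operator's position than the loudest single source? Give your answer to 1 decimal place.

Add the sources as powers (linear), then convert back to dB:
L_total = 10·log₁₀(10^(80.4/10) + 10^(89.4/10) + 10^(83.1/10) + 10^(86.1/10)) = 92.02 dB SPL.
Excess over the loudest (89.4 dB): 92.02 − 89.4 = 2.6 dB.

2.6 dB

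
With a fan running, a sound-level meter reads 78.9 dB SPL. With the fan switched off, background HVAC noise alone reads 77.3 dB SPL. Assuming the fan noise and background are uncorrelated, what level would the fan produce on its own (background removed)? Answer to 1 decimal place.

73.8 dB SPL

Remove the background by subtracting linear intensities:
L_src = 10·log₁₀(10^(78.9/10) − 10^(77.3/10)) = 10·log₁₀(23920000) = 73.8 dB SPL.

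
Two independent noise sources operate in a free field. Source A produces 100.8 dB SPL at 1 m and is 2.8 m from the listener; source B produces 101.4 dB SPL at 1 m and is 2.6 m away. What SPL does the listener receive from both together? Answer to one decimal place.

95.5 dB SPL

At the listener: L_A = 100.8 − 20·log₁₀(2.8) = 91.86 dB; L_B = 101.4 − 20·log₁₀(2.6) = 93.10 dB.
Combined: 10·log₁₀(10^(91.86/10)+10^(93.10/10)) = 95.5 dB SPL.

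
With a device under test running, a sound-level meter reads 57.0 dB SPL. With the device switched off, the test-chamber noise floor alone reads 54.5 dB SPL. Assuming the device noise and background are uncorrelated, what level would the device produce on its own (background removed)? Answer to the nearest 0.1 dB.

53.4 dB SPL

Remove the background by subtracting linear intensities:
L_src = 10·log₁₀(10^(57.0/10) − 10^(54.5/10)) = 10·log₁₀(219300) = 53.4 dB SPL.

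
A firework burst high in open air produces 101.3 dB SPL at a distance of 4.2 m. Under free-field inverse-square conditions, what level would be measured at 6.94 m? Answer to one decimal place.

Inverse-square spreading gives ΔL = −20·log₁₀(d₂/d₁).
ΔL = −20·log₁₀(6.94/4.2) = -4.36 dB, so L₂ = 101.3 + (-4.36) = 96.9 dB SPL.

96.9 dB SPL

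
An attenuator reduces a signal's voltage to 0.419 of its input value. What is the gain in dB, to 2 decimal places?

-7.56 dB

For a voltage ratio, dB = 20·log₁₀(V₂/V₁).
20·log₁₀(0.419) = -7.56 dB.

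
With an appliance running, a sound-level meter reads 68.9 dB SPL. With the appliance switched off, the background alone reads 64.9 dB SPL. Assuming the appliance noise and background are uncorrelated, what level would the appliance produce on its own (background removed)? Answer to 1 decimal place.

66.7 dB SPL

Remove the background by subtracting linear intensities:
L_src = 10·log₁₀(10^(68.9/10) − 10^(64.9/10)) = 10·log₁₀(4672000) = 66.7 dB SPL.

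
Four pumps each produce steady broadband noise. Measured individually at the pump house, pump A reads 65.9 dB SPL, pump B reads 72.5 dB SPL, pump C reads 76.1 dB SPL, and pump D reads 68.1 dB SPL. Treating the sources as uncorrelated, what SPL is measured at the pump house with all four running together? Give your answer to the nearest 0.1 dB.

Incoherent sources sum as intensities:
L_total = 10·log₁₀(10^(65.9/10) + 10^(72.5/10) + 10^(76.1/10) + 10^(68.1/10)) = 10·log₁₀(68870000) = 78.4 dB SPL.

78.4 dB SPL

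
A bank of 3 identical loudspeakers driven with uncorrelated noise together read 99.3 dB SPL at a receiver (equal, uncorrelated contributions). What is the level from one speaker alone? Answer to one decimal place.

94.5 dB SPL

3 equal incoherent sources add 10·log₁₀(3) = 4.77 dB over one source.
L_one = 99.3 − 4.77 = 94.5 dB SPL.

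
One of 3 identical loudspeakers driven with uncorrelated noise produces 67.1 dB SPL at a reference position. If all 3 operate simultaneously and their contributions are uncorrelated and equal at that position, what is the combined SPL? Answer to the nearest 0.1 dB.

3 equal incoherent sources raise the level by 10·log₁₀(3) = 4.77 dB.
L_total = 67.1 + 4.77 = 71.9 dB SPL.

71.9 dB SPL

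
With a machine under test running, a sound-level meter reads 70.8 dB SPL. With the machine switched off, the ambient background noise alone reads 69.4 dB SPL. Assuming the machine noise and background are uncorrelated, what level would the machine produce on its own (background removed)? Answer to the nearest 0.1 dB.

Remove the background by subtracting linear intensities:
L_src = 10·log₁₀(10^(70.8/10) − 10^(69.4/10)) = 10·log₁₀(3313000) = 65.2 dB SPL.

65.2 dB SPL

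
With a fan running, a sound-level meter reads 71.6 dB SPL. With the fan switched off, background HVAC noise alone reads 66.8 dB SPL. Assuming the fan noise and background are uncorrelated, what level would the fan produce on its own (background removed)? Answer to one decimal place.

69.9 dB SPL

Remove the background by subtracting linear intensities:
L_src = 10·log₁₀(10^(71.6/10) − 10^(66.8/10)) = 10·log₁₀(9668000) = 69.9 dB SPL.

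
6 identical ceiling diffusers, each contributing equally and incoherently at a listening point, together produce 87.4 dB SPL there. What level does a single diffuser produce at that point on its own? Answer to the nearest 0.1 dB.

79.6 dB SPL

6 equal incoherent sources add 10·log₁₀(6) = 7.78 dB over one source.
L_one = 87.4 − 7.78 = 79.6 dB SPL.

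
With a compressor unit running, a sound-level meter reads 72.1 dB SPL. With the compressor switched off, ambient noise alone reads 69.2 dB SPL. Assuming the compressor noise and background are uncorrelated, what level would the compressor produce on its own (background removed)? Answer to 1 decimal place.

69.0 dB SPL

Remove the background by subtracting linear intensities:
L_src = 10·log₁₀(10^(72.1/10) − 10^(69.2/10)) = 10·log₁₀(7900000) = 69.0 dB SPL.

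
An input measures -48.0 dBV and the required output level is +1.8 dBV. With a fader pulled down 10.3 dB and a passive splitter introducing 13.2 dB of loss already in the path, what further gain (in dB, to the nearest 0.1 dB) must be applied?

The required make-up gain is the shortfall in the dB sum.
G = +1.8 − (-48.0) + 10.3 + 13.2 = 73.3 dB.

73.3 dB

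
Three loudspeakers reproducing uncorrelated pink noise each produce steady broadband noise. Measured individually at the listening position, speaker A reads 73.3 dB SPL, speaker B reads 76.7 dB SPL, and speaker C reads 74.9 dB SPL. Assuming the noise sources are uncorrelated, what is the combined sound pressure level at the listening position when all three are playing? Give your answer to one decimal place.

80.0 dB SPL

Add the sources as powers (linear), then convert back to dB:
L_total = 10·log₁₀(10^(73.3/10) + 10^(76.7/10) + 10^(74.9/10)) = 10·log₁₀(99060000) = 80.0 dB SPL.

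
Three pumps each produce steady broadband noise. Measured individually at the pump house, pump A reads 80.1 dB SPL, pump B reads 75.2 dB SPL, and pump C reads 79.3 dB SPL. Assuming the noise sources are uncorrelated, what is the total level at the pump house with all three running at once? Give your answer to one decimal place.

83.4 dB SPL

Incoherent sources sum as intensities:
L_total = 10·log₁₀(10^(80.1/10) + 10^(75.2/10) + 10^(79.3/10)) = 10·log₁₀(220600000) = 83.4 dB SPL.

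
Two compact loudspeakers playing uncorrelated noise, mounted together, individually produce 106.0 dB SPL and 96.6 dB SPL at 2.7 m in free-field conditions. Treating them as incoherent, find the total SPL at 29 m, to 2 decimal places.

Combined at 2.7 m: 10·log₁₀(10^(106.0/10)+10^(96.6/10)) = 106.472 dB SPL.
Then apply −20·log₁₀(29/2.7) = -20.621 dB → 85.85 dB SPL.

85.85 dB SPL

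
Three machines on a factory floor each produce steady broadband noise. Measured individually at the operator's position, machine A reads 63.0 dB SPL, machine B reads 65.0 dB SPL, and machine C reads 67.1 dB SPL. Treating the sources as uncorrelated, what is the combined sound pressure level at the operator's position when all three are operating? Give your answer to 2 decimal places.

70.12 dB SPL

Add the sources as powers (linear), then convert back to dB:
L_total = 10·log₁₀(10^(63.0/10) + 10^(65.0/10) + 10^(67.1/10)) = 10·log₁₀(10290000) = 70.12 dB SPL.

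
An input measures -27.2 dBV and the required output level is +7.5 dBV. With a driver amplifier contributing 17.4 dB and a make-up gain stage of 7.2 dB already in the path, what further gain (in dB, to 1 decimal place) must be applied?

The required make-up gain is the shortfall in the dB sum.
G = +7.5 − (-27.2) − 17.4 − 7.2 = 10.1 dB.

10.1 dB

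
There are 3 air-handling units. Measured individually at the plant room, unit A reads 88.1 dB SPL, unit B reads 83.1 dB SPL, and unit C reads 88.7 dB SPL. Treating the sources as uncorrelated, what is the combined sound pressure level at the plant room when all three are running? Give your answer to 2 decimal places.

92.02 dB SPL

Incoherent sources sum as intensities:
L_total = 10·log₁₀(10^(88.1/10) + 10^(83.1/10) + 10^(88.7/10)) = 10·log₁₀(1591000000) = 92.02 dB SPL.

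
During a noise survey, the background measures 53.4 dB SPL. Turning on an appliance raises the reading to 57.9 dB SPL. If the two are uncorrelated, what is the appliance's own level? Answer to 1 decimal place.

Subtract intensities: L_src = 10·log₁₀(10^(L_total/10) − 10^(L_bg/10)).
L_src = 10·log₁₀(10^(57.9/10) − 10^(53.4/10)) = 10·log₁₀(397800) = 56.0 dB SPL.

56.0 dB SPL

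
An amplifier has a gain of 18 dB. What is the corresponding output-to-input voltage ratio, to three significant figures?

7.94

Voltage ratio = 10^(dB/20).
10^(18/20) = 10^(0.9000) = 7.94.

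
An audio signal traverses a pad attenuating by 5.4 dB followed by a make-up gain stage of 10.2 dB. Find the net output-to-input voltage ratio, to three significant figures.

Net gain = (−5.4) + 10.2 = 4.8 dB.
Voltage ratio = 10^(4.8/20) = 1.74.

1.74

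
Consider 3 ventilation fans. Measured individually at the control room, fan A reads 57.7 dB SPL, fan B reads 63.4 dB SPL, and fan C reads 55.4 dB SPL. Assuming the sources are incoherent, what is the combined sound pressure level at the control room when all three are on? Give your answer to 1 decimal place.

64.9 dB SPL

Uncorrelated sources add in intensity (power), not in dB.
L_total = 10·log₁₀(10^(57.7/10) + 10^(63.4/10) + 10^(55.4/10)) = 10·log₁₀(3123000) = 64.9 dB SPL.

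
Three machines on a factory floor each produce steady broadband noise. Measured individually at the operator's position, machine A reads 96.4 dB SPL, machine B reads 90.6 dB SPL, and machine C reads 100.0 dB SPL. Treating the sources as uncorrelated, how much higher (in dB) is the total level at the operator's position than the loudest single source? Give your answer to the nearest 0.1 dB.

Add the sources as powers (linear), then convert back to dB:
L_total = 10·log₁₀(10^(96.4/10) + 10^(90.6/10) + 10^(100.0/10)) = 101.91 dB SPL.
Excess over the loudest (100.0 dB): 101.91 − 100.0 = 1.9 dB.

1.9 dB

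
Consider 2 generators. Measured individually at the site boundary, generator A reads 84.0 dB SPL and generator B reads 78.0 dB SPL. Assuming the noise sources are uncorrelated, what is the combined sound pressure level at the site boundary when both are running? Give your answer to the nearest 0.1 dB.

Add the sources as powers (linear), then convert back to dB:
L_total = 10·log₁₀(10^(84.0/10) + 10^(78.0/10)) = 10·log₁₀(314300000) = 85.0 dB SPL.

85.0 dB SPL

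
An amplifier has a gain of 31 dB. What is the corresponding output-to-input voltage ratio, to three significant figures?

35.5

Voltage ratio = 10^(dB/20).
10^(31/20) = 10^(1.550) = 35.5.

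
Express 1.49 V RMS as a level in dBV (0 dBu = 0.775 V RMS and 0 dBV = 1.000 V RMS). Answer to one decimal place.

dBV = 20·log₁₀(V / 1.000 V).
20·log₁₀(1.49/1.000) = +3.5 dBV.

+3.5 dBV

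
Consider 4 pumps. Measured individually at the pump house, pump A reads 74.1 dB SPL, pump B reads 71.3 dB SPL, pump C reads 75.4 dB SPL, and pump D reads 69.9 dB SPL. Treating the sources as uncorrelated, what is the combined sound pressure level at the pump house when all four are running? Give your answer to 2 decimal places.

79.22 dB SPL

Add the sources as powers (linear), then convert back to dB:
L_total = 10·log₁₀(10^(74.1/10) + 10^(71.3/10) + 10^(75.4/10) + 10^(69.9/10)) = 10·log₁₀(83640000) = 79.22 dB SPL.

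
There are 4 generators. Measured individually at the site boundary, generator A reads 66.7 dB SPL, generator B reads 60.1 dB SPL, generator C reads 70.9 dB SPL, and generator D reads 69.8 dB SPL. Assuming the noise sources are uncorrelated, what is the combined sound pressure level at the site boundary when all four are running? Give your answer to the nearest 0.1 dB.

Add the sources as powers (linear), then convert back to dB:
L_total = 10·log₁₀(10^(66.7/10) + 10^(60.1/10) + 10^(70.9/10) + 10^(69.8/10)) = 10·log₁₀(27550000) = 74.4 dB SPL.

74.4 dB SPL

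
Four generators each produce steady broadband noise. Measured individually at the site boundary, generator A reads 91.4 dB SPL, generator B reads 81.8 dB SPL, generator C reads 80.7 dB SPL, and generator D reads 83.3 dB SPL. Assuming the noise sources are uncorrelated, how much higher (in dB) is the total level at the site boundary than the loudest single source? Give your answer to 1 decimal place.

Add the sources as powers (linear), then convert back to dB:
L_total = 10·log₁₀(10^(91.4/10) + 10^(81.8/10) + 10^(80.7/10) + 10^(83.3/10)) = 92.70 dB SPL.
Excess over the loudest (91.4 dB): 92.70 − 91.4 = 1.3 dB.

1.3 dB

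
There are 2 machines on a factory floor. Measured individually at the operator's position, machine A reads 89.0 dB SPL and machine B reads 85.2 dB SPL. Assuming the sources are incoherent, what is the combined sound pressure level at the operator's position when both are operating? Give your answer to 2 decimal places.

Incoherent sources sum as intensities:
L_total = 10·log₁₀(10^(89.0/10) + 10^(85.2/10)) = 10·log₁₀(1125000000) = 90.51 dB SPL.

90.51 dB SPL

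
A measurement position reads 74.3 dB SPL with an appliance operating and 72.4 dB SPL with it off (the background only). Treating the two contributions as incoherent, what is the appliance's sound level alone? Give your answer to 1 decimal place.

Background correction is a power subtraction:
L_src = 10·log₁₀(10^(74.3/10) − 10^(72.4/10)) = 10·log₁₀(9537000) = 69.8 dB SPL.

69.8 dB SPL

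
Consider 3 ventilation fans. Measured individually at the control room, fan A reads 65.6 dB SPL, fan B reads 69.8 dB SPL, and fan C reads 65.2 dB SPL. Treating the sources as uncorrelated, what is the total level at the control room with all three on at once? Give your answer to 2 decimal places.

Uncorrelated sources add in intensity (power), not in dB.
L_total = 10·log₁₀(10^(65.6/10) + 10^(69.8/10) + 10^(65.2/10)) = 10·log₁₀(16490000) = 72.17 dB SPL.

72.17 dB SPL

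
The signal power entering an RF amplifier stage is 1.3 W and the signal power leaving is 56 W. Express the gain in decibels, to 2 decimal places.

16.34 dB

For a power ratio, dB = 10·log₁₀(P₂/P₁).
10·log₁₀(56/1.3) = 10·log₁₀(43.08) = 16.34 dB.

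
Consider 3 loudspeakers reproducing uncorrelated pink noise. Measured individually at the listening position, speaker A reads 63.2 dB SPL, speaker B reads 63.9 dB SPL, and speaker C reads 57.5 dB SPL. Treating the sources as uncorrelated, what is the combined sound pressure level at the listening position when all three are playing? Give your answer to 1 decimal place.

67.1 dB SPL

Incoherent sources sum as intensities:
L_total = 10·log₁₀(10^(63.2/10) + 10^(63.9/10) + 10^(57.5/10)) = 10·log₁₀(5106000) = 67.1 dB SPL.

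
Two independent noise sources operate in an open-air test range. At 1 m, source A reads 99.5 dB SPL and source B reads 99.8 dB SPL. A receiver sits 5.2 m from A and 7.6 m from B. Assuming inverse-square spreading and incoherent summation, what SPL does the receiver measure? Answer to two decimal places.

At the listener: L_A = 99.5 − 20·log₁₀(5.2) = 85.180 dB; L_B = 99.8 − 20·log₁₀(7.6) = 82.184 dB.
Combined: 10·log₁₀(10^(85.180/10)+10^(82.184/10)) = 86.95 dB SPL.

86.95 dB SPL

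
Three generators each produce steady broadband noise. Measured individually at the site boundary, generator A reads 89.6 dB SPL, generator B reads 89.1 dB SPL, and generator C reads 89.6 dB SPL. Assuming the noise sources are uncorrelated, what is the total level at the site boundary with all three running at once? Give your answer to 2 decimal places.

Add the sources as powers (linear), then convert back to dB:
L_total = 10·log₁₀(10^(89.6/10) + 10^(89.1/10) + 10^(89.6/10)) = 10·log₁₀(2637000000) = 94.21 dB SPL.

94.21 dB SPL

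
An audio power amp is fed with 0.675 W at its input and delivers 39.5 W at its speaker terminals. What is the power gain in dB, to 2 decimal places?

For a power ratio, dB = 10·log₁₀(P₂/P₁).
10·log₁₀(39.5/0.675) = 10·log₁₀(58.52) = 17.67 dB.

17.67 dB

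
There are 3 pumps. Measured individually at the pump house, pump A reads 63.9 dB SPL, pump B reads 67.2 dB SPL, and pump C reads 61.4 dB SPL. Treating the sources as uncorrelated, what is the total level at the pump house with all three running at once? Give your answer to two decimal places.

69.58 dB SPL

Add the sources as powers (linear), then convert back to dB:
L_total = 10·log₁₀(10^(63.9/10) + 10^(67.2/10) + 10^(61.4/10)) = 10·log₁₀(9083000) = 69.58 dB SPL.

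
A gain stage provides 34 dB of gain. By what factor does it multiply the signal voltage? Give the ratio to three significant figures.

50.1

Voltage ratio = 10^(dB/20).
10^(34/20) = 10^(1.700) = 50.1.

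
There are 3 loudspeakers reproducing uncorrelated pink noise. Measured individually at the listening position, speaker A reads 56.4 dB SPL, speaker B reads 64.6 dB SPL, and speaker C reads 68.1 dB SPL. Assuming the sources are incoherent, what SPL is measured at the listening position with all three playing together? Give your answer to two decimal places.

Incoherent sources sum as intensities:
L_total = 10·log₁₀(10^(56.4/10) + 10^(64.6/10) + 10^(68.1/10)) = 10·log₁₀(9777000) = 69.90 dB SPL.

69.90 dB SPL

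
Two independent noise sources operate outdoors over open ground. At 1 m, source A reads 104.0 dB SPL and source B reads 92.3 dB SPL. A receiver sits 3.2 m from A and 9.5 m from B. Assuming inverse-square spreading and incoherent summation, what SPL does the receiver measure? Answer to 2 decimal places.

At the listener: L_A = 104.0 − 20·log₁₀(3.2) = 93.897 dB; L_B = 92.3 − 20·log₁₀(9.5) = 72.746 dB.
Combined: 10·log₁₀(10^(93.897/10)+10^(72.746/10)) = 93.93 dB SPL.

93.93 dB SPL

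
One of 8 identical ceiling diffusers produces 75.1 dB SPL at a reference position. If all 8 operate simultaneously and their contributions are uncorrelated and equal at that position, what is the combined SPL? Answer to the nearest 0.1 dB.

8 equal incoherent sources raise the level by 10·log₁₀(8) = 9.03 dB.
L_total = 75.1 + 9.03 = 84.1 dB SPL.

84.1 dB SPL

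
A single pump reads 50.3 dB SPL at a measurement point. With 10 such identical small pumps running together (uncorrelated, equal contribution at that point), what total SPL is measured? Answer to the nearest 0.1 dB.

10 equal incoherent sources raise the level by 10·log₁₀(10) = 10.00 dB.
L_total = 50.3 + 10.00 = 60.3 dB SPL.

60.3 dB SPL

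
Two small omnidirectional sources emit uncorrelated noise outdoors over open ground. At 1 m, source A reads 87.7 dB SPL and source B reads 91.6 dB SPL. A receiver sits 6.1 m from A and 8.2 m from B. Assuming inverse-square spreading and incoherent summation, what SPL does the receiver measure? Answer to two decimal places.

75.72 dB SPL

At the listener: L_A = 87.7 − 20·log₁₀(6.1) = 71.993 dB; L_B = 91.6 − 20·log₁₀(8.2) = 73.324 dB.
Combined: 10·log₁₀(10^(71.993/10)+10^(73.324/10)) = 75.72 dB SPL.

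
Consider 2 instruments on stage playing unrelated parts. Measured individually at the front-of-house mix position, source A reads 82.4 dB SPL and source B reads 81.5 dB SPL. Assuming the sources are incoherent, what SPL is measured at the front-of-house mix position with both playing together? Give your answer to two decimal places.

Uncorrelated sources add in intensity (power), not in dB.
L_total = 10·log₁₀(10^(82.4/10) + 10^(81.5/10)) = 10·log₁₀(315000000) = 84.98 dB SPL.

84.98 dB SPL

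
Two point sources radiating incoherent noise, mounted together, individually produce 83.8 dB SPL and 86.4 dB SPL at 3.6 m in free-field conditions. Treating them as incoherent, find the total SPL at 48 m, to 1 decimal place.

65.8 dB SPL

Combined at 3.6 m: 10·log₁₀(10^(83.8/10)+10^(86.4/10)) = 88.30 dB SPL.
Then apply −20·log₁₀(48/3.6) = -22.50 dB → 65.8 dB SPL.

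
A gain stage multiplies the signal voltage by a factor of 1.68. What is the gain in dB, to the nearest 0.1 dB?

4.5 dB

Voltage ratio → dB uses the 20·log₁₀ form:
20·log₁₀(1.68) = 4.5 dB.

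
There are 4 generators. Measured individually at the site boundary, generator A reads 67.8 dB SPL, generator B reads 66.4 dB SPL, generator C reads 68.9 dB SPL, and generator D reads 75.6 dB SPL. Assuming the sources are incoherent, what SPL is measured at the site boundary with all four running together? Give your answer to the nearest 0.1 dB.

Add the sources as powers (linear), then convert back to dB:
L_total = 10·log₁₀(10^(67.8/10) + 10^(66.4/10) + 10^(68.9/10) + 10^(75.6/10)) = 10·log₁₀(54460000) = 77.4 dB SPL.

77.4 dB SPL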